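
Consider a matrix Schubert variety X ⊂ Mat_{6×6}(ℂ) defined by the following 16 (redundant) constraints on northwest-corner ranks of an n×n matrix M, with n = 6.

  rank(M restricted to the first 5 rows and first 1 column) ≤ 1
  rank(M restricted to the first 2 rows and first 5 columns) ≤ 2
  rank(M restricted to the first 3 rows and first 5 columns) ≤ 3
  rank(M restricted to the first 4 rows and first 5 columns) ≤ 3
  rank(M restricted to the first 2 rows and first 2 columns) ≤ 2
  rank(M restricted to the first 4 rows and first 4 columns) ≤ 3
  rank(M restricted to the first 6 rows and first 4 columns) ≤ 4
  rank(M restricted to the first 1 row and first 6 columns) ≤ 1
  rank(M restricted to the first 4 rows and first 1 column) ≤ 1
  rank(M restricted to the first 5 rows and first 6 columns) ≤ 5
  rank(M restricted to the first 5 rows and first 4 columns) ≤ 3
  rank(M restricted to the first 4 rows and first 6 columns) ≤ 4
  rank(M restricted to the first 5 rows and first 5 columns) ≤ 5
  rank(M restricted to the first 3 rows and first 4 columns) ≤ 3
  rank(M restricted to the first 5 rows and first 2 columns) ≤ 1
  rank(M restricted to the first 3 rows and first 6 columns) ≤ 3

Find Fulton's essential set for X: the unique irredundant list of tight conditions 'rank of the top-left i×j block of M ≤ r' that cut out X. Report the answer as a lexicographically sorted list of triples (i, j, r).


Recovering R(i,j) via the rank-extension bound from the 16 conditions:

  1 1 1 1 1 1
  1 1 2 2 2 2
  1 1 2 3 3 3
  1 1 2 3 3 4
  1 1 2 3 4 5
  1 2 3 4 5 6

reading off 1-entries of Δ²R: w = (1, 3, 4, 6, 5, 2).

Fulton essential set (2 of the 5 Rothe cells):

[(4, 5, 3), (5, 2, 1)]


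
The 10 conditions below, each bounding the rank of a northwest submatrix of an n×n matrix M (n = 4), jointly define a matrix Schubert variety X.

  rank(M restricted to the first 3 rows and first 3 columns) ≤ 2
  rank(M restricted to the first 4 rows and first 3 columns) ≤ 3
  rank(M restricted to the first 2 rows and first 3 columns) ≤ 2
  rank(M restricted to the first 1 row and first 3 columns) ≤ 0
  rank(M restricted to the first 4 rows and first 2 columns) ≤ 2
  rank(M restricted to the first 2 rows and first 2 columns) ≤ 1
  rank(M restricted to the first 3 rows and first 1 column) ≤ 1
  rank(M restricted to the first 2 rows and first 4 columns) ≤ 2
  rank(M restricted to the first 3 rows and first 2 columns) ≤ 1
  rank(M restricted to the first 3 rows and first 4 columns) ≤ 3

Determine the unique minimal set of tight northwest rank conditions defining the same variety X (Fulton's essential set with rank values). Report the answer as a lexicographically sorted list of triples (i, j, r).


The tightest implied rank at each (i,j), from the 10 conditions:

  0  0  0  1
  1  1  1  2
  1  1  2  3
  1  2  3  4

reading off 1-entries of Δ²R: w = (4, 1, 3, 2).

Fulton essential set (2 of the 4 Rothe cells):

[(1, 3, 0), (3, 2, 1)]


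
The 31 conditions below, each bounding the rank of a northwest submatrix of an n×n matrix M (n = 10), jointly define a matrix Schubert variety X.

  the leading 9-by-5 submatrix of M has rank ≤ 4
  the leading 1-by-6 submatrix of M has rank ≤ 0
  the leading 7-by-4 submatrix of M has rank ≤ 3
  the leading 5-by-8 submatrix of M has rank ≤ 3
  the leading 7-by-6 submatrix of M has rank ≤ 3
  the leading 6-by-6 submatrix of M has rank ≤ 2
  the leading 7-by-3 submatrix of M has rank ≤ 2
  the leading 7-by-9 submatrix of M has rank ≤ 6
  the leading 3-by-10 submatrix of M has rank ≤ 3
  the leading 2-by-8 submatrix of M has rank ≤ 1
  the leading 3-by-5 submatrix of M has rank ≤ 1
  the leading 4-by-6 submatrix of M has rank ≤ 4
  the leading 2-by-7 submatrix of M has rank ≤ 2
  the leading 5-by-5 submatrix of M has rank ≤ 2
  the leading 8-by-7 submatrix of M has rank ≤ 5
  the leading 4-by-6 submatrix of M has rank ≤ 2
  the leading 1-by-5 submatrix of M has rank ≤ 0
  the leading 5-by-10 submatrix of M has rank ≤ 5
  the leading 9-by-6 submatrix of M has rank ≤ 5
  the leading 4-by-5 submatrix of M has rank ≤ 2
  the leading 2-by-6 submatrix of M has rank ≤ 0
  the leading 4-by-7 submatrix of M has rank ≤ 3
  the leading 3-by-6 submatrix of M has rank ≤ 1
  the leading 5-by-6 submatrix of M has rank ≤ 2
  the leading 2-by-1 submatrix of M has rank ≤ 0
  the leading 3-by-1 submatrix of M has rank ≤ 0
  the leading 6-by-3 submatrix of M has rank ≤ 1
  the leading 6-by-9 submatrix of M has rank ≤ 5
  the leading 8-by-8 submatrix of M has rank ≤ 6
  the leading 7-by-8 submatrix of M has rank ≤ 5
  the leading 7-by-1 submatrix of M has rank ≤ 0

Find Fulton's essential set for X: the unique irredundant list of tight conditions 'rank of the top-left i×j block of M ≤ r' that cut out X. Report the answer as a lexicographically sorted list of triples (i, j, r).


The tightest implied rank at each (i,j), from the 31 conditions:

  R[1]: 0 0 0 0 0 0 1 1 1 1
  R[2]: 0 0 0 0 0 0 1 1 2 2
  R[3]: 0 1 1 1 1 1 2 2 3 3
  R[4]: 0 1 1 2 2 2 3 3 4 4
  R[5]: 0 1 1 2 2 2 3 3 4 5
  R[6]: 0 1 1 2 2 2 3 4 5 6
  R[7]: 0 1 2 3 3 3 4 5 6 7
  R[8]: 1 2 3 4 4 4 5 6 7 8
  R[9]: 1 2 3 4 4 5 6 7 8 9
  R[10]: 1 2 3 4 5 6 7 8 9 10

so w = (7, 9, 2, 4, 10, 8, 3, 1, 6, 5).

|D(w)|=27, |Ess(w)|=7:

[(2, 6, 0), (2, 8, 1), (5, 8, 3), (6, 3, 1), (6, 6, 2), (7, 1, 0), (9, 5, 4)]


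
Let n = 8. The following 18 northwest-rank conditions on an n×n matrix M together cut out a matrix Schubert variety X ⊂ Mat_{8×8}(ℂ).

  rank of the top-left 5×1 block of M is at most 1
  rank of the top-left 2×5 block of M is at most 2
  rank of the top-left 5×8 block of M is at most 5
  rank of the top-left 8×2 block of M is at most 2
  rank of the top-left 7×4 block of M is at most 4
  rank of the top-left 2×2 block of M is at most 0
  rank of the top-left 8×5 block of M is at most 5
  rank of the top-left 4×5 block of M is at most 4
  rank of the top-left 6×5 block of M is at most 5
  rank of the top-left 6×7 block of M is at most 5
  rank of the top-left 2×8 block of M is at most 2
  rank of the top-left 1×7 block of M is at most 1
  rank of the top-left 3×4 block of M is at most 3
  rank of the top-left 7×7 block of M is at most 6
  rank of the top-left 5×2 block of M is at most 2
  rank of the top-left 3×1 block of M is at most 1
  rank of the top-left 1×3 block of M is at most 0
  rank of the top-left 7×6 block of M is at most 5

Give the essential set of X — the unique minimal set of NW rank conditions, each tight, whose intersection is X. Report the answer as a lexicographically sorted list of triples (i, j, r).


The tightest implied rank at each (i,j), from the 18 conditions:

  0 | 0 | 0 | 1 | 1 | 1 | 1 | 1
  0 | 0 | 1 | 2 | 2 | 2 | 2 | 2
  1 | 1 | 2 | 3 | 3 | 3 | 3 | 3
  1 | 2 | 3 | 4 | 4 | 4 | 4 | 4
  1 | 2 | 3 | 4 | 5 | 5 | 5 | 5
  1 | 2 | 3 | 4 | 5 | 5 | 5 | 6
  1 | 2 | 3 | 4 | 5 | 5 | 6 | 7
  1 | 2 | 3 | 4 | 5 | 6 | 7 | 8

second differences of R give the permutation w = (4, 3, 1, 2, 5, 8, 7, 6).

Rothe diagram D(w) (8 cells), 4 SE-corners (essential conditions):

[(1, 3, 0), (2, 2, 0), (6, 7, 5), (7, 6, 5)]


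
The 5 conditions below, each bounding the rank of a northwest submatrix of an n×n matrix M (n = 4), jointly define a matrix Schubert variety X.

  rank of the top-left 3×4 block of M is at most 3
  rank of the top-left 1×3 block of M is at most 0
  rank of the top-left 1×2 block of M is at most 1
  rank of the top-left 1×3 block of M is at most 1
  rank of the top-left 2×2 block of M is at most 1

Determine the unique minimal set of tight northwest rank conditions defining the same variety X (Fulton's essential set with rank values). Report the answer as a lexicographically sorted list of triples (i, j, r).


Reconstructing r_w from the 5 given conditions:

  row 1: 0  0  0  1
  row 2: 1  1  1  2
  row 3: 1  2  2  3
  row 4: 1  2  3  4

second differences of R give the permutation w = (4, 1, 2, 3).

|D(w)|=3, |Ess(w)|=1:

[(1, 3, 0)]


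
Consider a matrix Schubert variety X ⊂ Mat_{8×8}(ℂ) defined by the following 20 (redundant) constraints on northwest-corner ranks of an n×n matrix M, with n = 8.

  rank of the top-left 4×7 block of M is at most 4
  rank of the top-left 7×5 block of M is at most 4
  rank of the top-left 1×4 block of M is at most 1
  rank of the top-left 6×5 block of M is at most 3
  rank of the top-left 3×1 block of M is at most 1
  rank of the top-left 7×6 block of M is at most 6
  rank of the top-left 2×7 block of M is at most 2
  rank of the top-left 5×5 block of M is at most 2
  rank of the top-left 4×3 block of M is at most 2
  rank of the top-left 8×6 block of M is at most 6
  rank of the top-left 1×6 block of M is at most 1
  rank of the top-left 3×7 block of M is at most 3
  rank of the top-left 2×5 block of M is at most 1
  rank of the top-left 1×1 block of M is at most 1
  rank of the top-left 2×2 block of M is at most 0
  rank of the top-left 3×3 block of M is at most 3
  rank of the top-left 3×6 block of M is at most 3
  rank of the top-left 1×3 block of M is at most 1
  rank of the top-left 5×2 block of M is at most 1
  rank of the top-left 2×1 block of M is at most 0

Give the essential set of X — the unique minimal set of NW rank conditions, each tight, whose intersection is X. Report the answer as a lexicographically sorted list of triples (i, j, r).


Reconstructing r_w from the 20 given conditions:

  i=1: 0, 0, 1, 1, 1, 1, 1, 1
  i=2: 0, 0, 1, 1, 1, 2, 2, 2
  i=3: 1, 1, 2, 2, 2, 3, 3, 3
  i=4: 1, 1, 2, 2, 2, 3, 4, 4
  i=5: 1, 1, 2, 2, 2, 3, 4, 5
  i=6: 1, 2, 3, 3, 3, 4, 5, 6
  i=7: 1, 2, 3, 4, 4, 5, 6, 7
  i=8: 1, 2, 3, 4, 5, 6, 7, 8

the unique w with this rank table is (3, 6, 1, 7, 8, 2, 4, 5).

Fulton essential set (4 of the 12 Rothe cells):

[(2, 2, 0), (2, 5, 1), (5, 2, 1), (5, 5, 2)]


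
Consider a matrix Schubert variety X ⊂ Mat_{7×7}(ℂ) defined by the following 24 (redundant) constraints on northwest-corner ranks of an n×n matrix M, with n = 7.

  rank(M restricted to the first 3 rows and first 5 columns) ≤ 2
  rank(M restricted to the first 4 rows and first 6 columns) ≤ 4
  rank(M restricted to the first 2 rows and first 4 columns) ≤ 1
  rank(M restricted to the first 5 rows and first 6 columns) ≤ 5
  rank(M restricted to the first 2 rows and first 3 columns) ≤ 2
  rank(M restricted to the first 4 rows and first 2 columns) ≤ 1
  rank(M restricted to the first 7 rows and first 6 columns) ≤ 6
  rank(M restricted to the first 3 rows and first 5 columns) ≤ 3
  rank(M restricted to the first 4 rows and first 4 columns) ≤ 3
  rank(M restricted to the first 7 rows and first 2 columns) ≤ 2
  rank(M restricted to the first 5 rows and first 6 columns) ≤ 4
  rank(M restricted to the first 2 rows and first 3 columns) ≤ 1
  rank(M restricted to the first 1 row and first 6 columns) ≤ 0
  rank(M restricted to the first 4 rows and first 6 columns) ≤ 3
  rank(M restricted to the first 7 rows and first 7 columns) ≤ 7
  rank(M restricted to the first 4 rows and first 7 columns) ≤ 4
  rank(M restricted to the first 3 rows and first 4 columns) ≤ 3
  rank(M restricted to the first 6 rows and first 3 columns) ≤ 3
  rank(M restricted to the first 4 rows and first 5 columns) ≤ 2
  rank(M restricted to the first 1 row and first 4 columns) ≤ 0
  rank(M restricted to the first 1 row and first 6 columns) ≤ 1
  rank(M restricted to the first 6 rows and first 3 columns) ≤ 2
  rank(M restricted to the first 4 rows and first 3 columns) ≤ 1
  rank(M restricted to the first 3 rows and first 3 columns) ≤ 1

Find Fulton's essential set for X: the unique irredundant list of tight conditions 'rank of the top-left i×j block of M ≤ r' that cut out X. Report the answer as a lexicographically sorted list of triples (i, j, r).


Propagating the 24 rank bounds to every northwest block:

  0 0 0 0 0 0 1
  1 1 1 1 1 1 2
  1 1 1 2 2 2 3
  1 1 1 2 2 3 4
  1 2 2 3 3 4 5
  1 2 2 3 4 5 6
  1 2 3 4 5 6 7

the unique w with this rank table is (7, 1, 4, 6, 2, 5, 3).

4 SE-corners of the 12-cell Rothe diagram give Ess(w):

[(1, 6, 0), (4, 3, 1), (4, 5, 2), (6, 3, 2)]


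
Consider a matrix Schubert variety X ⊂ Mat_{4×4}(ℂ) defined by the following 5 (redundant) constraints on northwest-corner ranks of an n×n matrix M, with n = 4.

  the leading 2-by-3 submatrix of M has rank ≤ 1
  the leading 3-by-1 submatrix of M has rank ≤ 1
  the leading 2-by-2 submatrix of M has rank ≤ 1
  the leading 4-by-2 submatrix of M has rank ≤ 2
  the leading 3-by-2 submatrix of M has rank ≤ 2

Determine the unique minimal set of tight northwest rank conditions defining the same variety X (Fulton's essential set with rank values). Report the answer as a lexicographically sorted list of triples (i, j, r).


Propagating the 5 rank bounds to every northwest block:

  i=1: 1 | 1 | 1 | 1
  i=2: 1 | 1 | 1 | 2
  i=3: 1 | 2 | 2 | 3
  i=4: 1 | 2 | 3 | 4

reading off 1-entries of Δ²R: w = (1, 4, 2, 3).

1 SE-corner of the 2-cell Rothe diagram gives Ess(w):

[(2, 3, 1)]


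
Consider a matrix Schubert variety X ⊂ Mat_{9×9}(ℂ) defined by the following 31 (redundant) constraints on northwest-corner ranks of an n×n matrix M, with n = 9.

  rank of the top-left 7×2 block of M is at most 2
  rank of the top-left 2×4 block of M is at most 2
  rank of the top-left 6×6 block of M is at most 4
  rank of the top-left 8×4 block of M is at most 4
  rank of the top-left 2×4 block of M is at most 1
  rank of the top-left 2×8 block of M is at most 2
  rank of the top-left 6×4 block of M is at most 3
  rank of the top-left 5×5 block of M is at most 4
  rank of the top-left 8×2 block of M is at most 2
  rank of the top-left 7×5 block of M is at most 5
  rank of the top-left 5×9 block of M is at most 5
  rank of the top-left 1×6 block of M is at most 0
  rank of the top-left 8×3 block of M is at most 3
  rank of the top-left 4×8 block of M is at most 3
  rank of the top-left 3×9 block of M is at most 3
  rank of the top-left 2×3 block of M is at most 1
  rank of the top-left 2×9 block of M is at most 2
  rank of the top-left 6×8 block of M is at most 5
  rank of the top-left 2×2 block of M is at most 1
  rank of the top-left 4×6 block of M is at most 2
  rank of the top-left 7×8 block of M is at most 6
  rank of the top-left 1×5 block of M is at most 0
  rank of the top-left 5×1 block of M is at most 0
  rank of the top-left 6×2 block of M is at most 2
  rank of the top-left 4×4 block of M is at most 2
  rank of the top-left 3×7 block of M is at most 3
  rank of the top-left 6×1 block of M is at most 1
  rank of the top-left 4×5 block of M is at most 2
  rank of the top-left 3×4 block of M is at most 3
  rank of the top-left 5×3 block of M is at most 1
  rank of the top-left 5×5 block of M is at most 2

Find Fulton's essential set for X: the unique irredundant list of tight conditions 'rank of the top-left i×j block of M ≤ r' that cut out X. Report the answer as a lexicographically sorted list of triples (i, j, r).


The tightest implied rank at each (i,j), from the 31 conditions:

  0, 0, 0, 0, 0, 0, 1, 1, 1
  0, 1, 1, 1, 1, 1, 2, 2, 2
  0, 1, 1, 2, 2, 2, 3, 3, 3
  0, 1, 1, 2, 2, 2, 3, 3, 4
  0, 1, 1, 2, 2, 3, 4, 4, 5
  1, 2, 2, 3, 3, 4, 5, 5, 6
  1, 2, 3, 4, 4, 5, 6, 6, 7
  1, 2, 3, 4, 5, 6, 7, 7, 8
  1, 2, 3, 4, 5, 6, 7, 8, 9

the unique w with this rank table is (7, 2, 4, 9, 6, 1, 3, 5, 8).

ℓ(w)=17; the 6 essential cells (i,j,r):

[(1, 6, 0), (4, 6, 2), (4, 8, 3), (5, 1, 0), (5, 3, 1), (5, 5, 2)]


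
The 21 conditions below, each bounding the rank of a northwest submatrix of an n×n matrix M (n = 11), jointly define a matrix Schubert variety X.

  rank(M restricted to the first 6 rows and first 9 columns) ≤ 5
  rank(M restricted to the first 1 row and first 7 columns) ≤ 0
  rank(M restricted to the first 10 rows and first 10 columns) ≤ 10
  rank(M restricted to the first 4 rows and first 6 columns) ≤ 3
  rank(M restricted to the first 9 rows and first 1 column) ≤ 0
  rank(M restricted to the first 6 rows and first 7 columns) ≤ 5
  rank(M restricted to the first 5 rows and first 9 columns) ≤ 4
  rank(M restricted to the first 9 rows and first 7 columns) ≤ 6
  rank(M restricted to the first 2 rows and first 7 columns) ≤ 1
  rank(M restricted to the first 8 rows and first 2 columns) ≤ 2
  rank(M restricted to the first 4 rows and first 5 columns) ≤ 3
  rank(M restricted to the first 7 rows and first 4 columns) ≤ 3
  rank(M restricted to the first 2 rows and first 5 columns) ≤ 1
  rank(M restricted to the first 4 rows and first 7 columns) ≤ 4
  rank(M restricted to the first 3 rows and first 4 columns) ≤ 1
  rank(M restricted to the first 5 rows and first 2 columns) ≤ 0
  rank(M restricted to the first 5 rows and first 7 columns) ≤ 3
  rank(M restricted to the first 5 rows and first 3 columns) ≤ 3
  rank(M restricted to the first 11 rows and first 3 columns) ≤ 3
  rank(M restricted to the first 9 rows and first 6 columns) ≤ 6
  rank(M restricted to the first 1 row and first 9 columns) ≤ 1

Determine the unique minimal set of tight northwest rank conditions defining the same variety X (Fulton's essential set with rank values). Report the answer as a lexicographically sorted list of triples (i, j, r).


The tightest implied rank at each (i,j), from the 21 conditions:

  R[1]: 0, 0, 0, 0, 0, 0, 0, 1, 1, 1, 1
  R[2]: 0, 0, 1, 1, 1, 1, 1, 2, 2, 2, 2
  R[3]: 0, 0, 1, 1, 2, 2, 2, 3, 3, 3, 3
  R[4]: 0, 0, 1, 2, 3, 3, 3, 4, 4, 4, 4
  R[5]: 0, 0, 1, 2, 3, 3, 3, 4, 4, 5, 5
  R[6]: 0, 1, 2, 3, 4, 4, 4, 5, 5, 6, 6
  R[7]: 0, 1, 2, 3, 4, 5, 5, 6, 6, 7, 7
  R[8]: 0, 1, 2, 3, 4, 5, 6, 7, 7, 8, 8
  R[9]: 0, 1, 2, 3, 4, 5, 6, 7, 8, 9, 9
  R[10]: 1, 2, 3, 4, 5, 6, 7, 8, 9, 10, 10
  R[11]: 1, 2, 3, 4, 5, 6, 7, 8, 9, 10, 11

so w = (8, 3, 5, 4, 10, 2, 6, 7, 9, 1, 11).

|D(w)|=23, |Ess(w)|=6:

[(1, 7, 0), (3, 4, 1), (5, 2, 0), (5, 7, 3), (5, 9, 4), (9, 1, 0)]


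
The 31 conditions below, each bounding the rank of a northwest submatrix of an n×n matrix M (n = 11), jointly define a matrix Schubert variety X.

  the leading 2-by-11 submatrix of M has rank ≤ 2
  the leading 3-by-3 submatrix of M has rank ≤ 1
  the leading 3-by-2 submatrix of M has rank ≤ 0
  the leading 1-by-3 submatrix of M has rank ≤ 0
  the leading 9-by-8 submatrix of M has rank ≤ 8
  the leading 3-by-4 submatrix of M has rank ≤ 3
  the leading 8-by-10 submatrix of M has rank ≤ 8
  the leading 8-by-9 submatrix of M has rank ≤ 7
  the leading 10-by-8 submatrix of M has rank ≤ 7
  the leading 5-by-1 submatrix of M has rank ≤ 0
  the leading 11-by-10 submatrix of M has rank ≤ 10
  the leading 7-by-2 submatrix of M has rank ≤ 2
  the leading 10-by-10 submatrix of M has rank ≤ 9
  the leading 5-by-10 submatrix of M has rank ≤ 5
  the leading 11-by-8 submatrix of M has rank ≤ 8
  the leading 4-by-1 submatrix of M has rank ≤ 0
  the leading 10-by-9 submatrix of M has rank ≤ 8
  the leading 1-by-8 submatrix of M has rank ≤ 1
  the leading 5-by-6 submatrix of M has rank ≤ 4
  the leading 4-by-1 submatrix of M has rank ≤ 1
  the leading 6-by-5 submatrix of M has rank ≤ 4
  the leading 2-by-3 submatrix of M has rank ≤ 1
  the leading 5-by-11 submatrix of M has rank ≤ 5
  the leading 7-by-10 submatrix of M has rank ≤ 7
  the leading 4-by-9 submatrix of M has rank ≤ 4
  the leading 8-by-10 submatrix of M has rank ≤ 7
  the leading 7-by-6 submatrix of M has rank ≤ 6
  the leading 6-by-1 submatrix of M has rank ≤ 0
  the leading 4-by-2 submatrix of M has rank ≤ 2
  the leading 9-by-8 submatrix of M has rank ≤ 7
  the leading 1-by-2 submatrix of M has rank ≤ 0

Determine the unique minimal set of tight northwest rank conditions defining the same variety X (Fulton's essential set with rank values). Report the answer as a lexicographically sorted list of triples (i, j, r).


Propagating the 31 rank bounds to every northwest block:

  i=1: 0, 0, 0, 1, 1, 1, 1, 1, 1, 1, 1
  i=2: 0, 0, 1, 2, 2, 2, 2, 2, 2, 2, 2
  i=3: 0, 0, 1, 2, 3, 3, 3, 3, 3, 3, 3
  i=4: 0, 1, 2, 3, 4, 4, 4, 4, 4, 4, 4
  i=5: 0, 1, 2, 3, 4, 4, 5, 5, 5, 5, 5
  i=6: 0, 1, 2, 3, 4, 5, 6, 6, 6, 6, 6
  i=7: 1, 2, 3, 4, 5, 6, 7, 7, 7, 7, 7
  i=8: 1, 2, 3, 4, 5, 6, 7, 7, 7, 7, 8
  i=9: 1, 2, 3, 4, 5, 6, 7, 7, 8, 8, 9
  i=10: 1, 2, 3, 4, 5, 6, 7, 7, 8, 9, 10
  i=11: 1, 2, 3, 4, 5, 6, 7, 8, 9, 10, 11

second differences of R give the permutation w = (4, 3, 5, 2, 7, 6, 1, 11, 9, 10, 8).

Fulton essential set (6 of the 16 Rothe cells):

[(1, 3, 0), (3, 2, 0), (5, 6, 4), (6, 1, 0), (8, 10, 7), (10, 8, 7)]


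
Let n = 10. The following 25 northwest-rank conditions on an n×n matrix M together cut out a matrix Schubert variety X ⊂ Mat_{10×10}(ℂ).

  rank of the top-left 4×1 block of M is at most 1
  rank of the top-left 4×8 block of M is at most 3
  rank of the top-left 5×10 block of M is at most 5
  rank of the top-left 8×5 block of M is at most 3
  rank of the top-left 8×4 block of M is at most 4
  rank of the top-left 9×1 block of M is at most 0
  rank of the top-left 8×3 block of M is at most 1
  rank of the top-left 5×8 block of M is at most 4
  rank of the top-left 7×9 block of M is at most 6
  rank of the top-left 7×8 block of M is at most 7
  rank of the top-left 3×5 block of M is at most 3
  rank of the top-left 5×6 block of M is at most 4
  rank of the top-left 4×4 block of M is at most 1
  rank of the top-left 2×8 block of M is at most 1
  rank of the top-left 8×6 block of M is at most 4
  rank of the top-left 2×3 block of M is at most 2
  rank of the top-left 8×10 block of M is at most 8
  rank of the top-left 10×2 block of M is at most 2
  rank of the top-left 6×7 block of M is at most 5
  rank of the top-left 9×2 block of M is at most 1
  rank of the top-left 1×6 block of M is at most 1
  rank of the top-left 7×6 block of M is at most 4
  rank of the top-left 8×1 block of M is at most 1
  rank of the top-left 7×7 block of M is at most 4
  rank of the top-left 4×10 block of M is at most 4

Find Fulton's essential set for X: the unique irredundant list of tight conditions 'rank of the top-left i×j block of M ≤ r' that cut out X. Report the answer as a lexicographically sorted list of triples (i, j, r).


The tightest implied rank at each (i,j), from the 25 conditions:

  0 | 1 | 1 | 1 | 1 | 1 | 1 | 1 | 1 | 1
  0 | 1 | 1 | 1 | 1 | 1 | 1 | 1 | 2 | 2
  0 | 1 | 1 | 1 | 2 | 2 | 2 | 2 | 3 | 3
  0 | 1 | 1 | 1 | 2 | 3 | 3 | 3 | 4 | 4
  0 | 1 | 1 | 2 | 3 | 4 | 4 | 4 | 5 | 5
  0 | 1 | 1 | 2 | 3 | 4 | 4 | 5 | 6 | 6
  0 | 1 | 1 | 2 | 3 | 4 | 4 | 5 | 6 | 7
  0 | 1 | 1 | 2 | 3 | 4 | 5 | 6 | 7 | 8
  0 | 1 | 2 | 3 | 4 | 5 | 6 | 7 | 8 | 9
  1 | 2 | 3 | 4 | 5 | 6 | 7 | 8 | 9 | 10

the unique w with this rank table is (2, 9, 5, 6, 4, 8, 10, 7, 3, 1).

ℓ(w)=25; the 5 essential cells (i,j,r):

[(2, 8, 1), (4, 4, 1), (7, 7, 4), (8, 3, 1), (9, 1, 0)]


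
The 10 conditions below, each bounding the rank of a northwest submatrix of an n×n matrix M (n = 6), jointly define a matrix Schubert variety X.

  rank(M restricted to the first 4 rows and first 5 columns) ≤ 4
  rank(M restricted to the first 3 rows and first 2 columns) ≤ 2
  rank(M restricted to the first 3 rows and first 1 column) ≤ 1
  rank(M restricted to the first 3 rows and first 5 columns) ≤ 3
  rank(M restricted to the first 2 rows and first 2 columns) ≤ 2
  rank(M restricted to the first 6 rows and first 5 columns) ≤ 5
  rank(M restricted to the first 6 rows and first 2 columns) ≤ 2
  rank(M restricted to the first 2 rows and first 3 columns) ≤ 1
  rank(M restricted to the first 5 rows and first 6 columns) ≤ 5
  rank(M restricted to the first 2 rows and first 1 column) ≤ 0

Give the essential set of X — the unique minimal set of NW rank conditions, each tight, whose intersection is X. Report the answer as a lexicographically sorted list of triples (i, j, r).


Recovering R(i,j) via the rank-extension bound from the 10 conditions:

  row 1: 0 1 1 1 1 1
  row 2: 0 1 1 2 2 2
  row 3: 1 2 2 3 3 3
  row 4: 1 2 3 4 4 4
  row 5: 1 2 3 4 5 5
  row 6: 1 2 3 4 5 6

so w = (2, 4, 1, 3, 5, 6).

D(w) has 3 cells with 2 SE-corners; essential set:

[(2, 1, 0), (2, 3, 1)]


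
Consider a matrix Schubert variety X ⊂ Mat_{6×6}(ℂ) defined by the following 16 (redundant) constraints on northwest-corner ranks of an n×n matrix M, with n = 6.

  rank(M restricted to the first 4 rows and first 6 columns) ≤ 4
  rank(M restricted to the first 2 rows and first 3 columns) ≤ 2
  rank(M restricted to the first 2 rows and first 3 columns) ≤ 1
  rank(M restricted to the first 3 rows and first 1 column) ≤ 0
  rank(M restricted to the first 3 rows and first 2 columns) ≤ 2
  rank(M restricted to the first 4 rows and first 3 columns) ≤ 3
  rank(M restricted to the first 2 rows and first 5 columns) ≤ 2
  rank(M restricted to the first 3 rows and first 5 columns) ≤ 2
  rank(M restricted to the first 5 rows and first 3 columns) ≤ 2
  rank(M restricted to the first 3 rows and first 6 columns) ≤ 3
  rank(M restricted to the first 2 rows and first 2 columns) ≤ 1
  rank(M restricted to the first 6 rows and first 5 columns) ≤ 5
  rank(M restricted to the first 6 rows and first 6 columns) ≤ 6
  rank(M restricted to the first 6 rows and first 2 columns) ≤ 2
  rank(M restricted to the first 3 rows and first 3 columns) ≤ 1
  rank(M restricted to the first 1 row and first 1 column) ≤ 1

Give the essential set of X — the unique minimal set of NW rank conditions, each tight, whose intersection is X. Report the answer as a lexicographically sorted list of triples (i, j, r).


The tightest implied rank at each (i,j), from the 16 conditions:

  R[1]: 0  1  1  1  1  1
  R[2]: 0  1  1  2  2  2
  R[3]: 0  1  1  2  2  3
  R[4]: 1  2  2  3  3  4
  R[5]: 1  2  2  3  4  5
  R[6]: 1  2  3  4  5  6

hence w(1..6) = (2, 4, 6, 1, 5, 3).

|D(w)|=7, |Ess(w)|=4:

[(3, 1, 0), (3, 3, 1), (3, 5, 2), (5, 3, 2)]


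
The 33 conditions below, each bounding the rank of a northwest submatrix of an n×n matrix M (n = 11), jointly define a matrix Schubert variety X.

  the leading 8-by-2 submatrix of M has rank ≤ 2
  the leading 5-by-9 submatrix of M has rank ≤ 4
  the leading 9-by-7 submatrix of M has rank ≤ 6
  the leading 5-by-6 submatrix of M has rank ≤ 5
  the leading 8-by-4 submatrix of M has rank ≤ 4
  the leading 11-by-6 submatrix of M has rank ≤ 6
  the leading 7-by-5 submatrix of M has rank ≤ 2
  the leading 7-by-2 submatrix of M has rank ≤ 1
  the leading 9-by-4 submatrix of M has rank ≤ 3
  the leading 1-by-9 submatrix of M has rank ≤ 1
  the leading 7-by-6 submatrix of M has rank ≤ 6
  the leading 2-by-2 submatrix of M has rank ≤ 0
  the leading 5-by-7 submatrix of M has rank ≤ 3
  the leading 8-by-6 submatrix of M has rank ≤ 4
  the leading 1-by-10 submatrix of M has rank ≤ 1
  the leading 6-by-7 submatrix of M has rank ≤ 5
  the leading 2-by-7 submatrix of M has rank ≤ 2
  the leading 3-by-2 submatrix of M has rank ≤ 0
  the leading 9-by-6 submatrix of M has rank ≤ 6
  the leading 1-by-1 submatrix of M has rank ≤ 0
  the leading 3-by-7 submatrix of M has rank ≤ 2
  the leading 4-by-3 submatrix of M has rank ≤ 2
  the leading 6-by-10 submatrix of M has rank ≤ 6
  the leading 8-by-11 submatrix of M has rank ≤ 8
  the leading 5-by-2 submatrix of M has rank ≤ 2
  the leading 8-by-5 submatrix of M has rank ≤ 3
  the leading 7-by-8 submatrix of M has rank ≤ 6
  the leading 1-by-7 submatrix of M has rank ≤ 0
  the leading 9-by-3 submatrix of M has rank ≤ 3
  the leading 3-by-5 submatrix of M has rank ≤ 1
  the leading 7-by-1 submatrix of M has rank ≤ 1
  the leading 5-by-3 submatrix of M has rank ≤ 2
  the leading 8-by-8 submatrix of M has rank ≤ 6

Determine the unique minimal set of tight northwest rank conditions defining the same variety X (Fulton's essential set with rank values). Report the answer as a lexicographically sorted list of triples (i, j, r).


Propagating the 33 rank bounds to every northwest block:

  0 | 0 | 0 | 0 | 0 | 0 | 0 | 1 | 1 | 1 | 1
  0 | 0 | 1 | 1 | 1 | 1 | 1 | 2 | 2 | 2 | 2
  0 | 0 | 1 | 1 | 1 | 2 | 2 | 3 | 3 | 3 | 3
  1 | 1 | 2 | 2 | 2 | 3 | 3 | 4 | 4 | 4 | 4
  1 | 1 | 2 | 2 | 2 | 3 | 3 | 4 | 4 | 5 | 5
  1 | 1 | 2 | 2 | 2 | 3 | 4 | 5 | 5 | 6 | 6
  1 | 1 | 2 | 2 | 2 | 3 | 4 | 5 | 6 | 7 | 7
  1 | 2 | 3 | 3 | 3 | 4 | 5 | 6 | 7 | 8 | 8
  1 | 2 | 3 | 3 | 4 | 5 | 6 | 7 | 8 | 9 | 9
  1 | 2 | 3 | 4 | 5 | 6 | 7 | 8 | 9 | 10 | 10
  1 | 2 | 3 | 4 | 5 | 6 | 7 | 8 | 9 | 10 | 11

second differences of R give the permutation w = (8, 3, 6, 1, 10, 7, 9, 2, 5, 4, 11).

Fulton essential set (8 of the 25 Rothe cells):

[(1, 7, 0), (3, 2, 0), (3, 5, 1), (5, 7, 3), (5, 9, 4), (7, 2, 1), (7, 5, 2), (9, 4, 3)]


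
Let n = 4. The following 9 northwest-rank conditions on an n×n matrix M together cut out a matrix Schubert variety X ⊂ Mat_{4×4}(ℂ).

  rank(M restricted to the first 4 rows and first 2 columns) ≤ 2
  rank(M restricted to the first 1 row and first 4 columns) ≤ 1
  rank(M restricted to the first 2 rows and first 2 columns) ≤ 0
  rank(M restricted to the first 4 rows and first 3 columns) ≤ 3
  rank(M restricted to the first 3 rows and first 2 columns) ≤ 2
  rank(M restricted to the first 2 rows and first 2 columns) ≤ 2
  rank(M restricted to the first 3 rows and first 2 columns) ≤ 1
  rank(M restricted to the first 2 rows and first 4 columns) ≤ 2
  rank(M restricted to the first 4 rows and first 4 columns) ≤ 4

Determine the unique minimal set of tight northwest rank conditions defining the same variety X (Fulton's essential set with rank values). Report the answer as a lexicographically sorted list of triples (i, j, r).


Reconstructing r_w from the 9 given conditions:

  R[1]: 0 0 1 1
  R[2]: 0 0 1 2
  R[3]: 1 1 2 3
  R[4]: 1 2 3 4

hence w(1..4) = (3, 4, 1, 2).

D(w) has 4 cells with 1 SE-corner; essential set:

[(2, 2, 0)]


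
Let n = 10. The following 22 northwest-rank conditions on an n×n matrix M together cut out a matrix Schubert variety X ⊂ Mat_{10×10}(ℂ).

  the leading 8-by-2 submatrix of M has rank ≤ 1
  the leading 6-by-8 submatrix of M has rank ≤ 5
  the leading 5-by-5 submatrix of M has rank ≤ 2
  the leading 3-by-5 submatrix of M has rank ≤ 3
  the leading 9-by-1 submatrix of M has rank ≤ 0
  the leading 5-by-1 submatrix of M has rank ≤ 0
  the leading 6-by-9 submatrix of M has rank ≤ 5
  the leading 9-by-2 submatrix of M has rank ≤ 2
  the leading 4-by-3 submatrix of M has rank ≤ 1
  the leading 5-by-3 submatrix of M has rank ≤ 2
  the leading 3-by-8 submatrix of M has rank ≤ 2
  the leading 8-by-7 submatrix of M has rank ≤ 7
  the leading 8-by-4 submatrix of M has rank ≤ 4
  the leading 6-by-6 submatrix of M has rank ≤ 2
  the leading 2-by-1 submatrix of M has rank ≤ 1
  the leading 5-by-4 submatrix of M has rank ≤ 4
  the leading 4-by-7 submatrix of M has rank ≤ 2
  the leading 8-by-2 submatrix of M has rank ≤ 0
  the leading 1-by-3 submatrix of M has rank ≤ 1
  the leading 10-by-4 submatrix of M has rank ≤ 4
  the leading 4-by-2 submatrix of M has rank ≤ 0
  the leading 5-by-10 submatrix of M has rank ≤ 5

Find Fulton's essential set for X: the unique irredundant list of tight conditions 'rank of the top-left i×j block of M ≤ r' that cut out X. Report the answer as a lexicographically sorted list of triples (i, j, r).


Recovering R(i,j) via the rank-extension bound from the 22 conditions:

  i=1: 0 0 1 1 1 1 1 1 1 1
  i=2: 0 0 1 2 2 2 2 2 2 2
  i=3: 0 0 1 2 2 2 2 2 3 3
  i=4: 0 0 1 2 2 2 2 3 4 4
  i=5: 0 0 1 2 2 2 3 4 5 5
  i=6: 0 0 1 2 2 2 3 4 5 6
  i=7: 0 0 1 2 3 3 4 5 6 7
  i=8: 0 0 1 2 3 4 5 6 7 8
  i=9: 0 1 2 3 4 5 6 7 8 9
  i=10: 1 2 3 4 5 6 7 8 9 10

hence w(1..10) = (3, 4, 9, 8, 7, 10, 5, 6, 2, 1).

Rothe diagram D(w) (28 cells), 5 SE-corners (essential conditions):

[(3, 8, 2), (4, 7, 2), (6, 6, 2), (8, 2, 0), (9, 1, 0)]


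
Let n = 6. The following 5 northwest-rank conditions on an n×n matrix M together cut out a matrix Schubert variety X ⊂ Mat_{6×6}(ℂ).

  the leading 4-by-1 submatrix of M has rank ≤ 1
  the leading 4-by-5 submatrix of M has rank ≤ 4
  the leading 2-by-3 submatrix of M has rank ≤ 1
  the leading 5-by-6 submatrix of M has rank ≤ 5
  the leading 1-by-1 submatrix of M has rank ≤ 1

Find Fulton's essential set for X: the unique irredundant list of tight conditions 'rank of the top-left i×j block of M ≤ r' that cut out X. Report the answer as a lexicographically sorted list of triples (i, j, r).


Computing R[i][j] = min implied NW-rank bound (n=6, 5 conditions):

  row 1: 1, 1, 1, 1, 1, 1
  row 2: 1, 1, 1, 2, 2, 2
  row 3: 1, 2, 2, 3, 3, 3
  row 4: 1, 2, 3, 4, 4, 4
  row 5: 1, 2, 3, 4, 5, 5
  row 6: 1, 2, 3, 4, 5, 6

so w = (1, 4, 2, 3, 5, 6).

D(w) has 2 cells with 1 SE-corner; essential set:

[(2, 3, 1)]


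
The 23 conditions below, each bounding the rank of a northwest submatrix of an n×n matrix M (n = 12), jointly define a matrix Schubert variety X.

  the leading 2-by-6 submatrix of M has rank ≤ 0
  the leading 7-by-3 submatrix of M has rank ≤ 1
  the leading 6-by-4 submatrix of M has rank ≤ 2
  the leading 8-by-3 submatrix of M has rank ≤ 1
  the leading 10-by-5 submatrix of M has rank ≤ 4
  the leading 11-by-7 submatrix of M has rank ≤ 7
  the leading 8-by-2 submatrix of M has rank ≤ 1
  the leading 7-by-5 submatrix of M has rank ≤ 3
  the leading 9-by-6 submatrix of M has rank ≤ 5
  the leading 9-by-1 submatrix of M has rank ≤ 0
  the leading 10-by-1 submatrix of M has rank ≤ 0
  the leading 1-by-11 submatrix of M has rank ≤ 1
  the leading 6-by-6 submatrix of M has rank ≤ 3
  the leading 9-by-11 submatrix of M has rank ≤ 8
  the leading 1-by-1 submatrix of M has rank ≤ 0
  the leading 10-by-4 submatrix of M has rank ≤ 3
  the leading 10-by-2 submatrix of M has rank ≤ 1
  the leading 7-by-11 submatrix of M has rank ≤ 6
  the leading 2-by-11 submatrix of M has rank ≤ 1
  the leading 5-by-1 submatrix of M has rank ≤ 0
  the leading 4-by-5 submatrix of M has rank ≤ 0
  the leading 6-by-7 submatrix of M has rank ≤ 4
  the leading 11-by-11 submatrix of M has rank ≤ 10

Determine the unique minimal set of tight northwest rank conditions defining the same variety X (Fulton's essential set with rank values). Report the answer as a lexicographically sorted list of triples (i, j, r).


Computing R[i][j] = min implied NW-rank bound (n=12, 23 conditions):

  0 0 0 0 0 0 1 1 1 1 1 1
  0 0 0 0 0 0 1 1 1 1 1 2
  0 0 0 0 0 1 2 2 2 2 2 3
  0 0 0 0 0 1 2 3 3 3 3 4
  0 1 1 1 1 2 3 4 4 4 4 5
  0 1 1 2 2 3 4 5 5 5 5 6
  0 1 1 2 3 4 5 6 6 6 6 7
  0 1 1 2 3 4 5 6 7 7 7 8
  0 1 2 3 4 5 6 7 8 8 8 9
  0 1 2 3 4 5 6 7 8 9 9 10
  1 2 3 4 5 6 7 8 9 10 10 11
  1 2 3 4 5 6 7 8 9 10 11 12

the unique w with this rank table is (7, 12, 6, 8, 2, 4, 5, 9, 3, 10, 1, 11).

|D(w)|=35, |Ess(w)|=5:

[(2, 6, 0), (2, 11, 1), (4, 5, 0), (8, 3, 1), (10, 1, 0)]


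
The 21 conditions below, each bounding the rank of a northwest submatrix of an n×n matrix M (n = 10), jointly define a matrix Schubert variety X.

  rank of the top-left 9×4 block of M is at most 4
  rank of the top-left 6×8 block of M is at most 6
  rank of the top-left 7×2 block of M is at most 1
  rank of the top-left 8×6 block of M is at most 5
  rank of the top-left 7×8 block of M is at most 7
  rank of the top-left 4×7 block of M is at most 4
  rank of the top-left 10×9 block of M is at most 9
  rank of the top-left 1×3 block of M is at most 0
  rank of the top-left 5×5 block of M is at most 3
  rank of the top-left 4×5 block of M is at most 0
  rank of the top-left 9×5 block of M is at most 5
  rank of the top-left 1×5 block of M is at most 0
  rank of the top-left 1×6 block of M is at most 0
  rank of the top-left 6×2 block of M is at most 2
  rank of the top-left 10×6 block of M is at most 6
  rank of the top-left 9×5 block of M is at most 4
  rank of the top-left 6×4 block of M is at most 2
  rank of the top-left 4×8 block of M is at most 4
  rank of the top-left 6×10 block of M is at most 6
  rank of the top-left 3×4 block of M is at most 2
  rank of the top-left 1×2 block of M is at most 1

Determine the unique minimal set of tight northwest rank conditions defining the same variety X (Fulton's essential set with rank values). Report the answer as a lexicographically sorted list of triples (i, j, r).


Computing R[i][j] = min implied NW-rank bound (n=10, 21 conditions):

  i=1: 0 0 0 0 0 0 1 1 1 1
  i=2: 0 0 0 0 0 1 2 2 2 2
  i=3: 0 0 0 0 0 1 2 3 3 3
  i=4: 0 0 0 0 0 1 2 3 4 4
  i=5: 1 1 1 1 1 2 3 4 5 5
  i=6: 1 1 2 2 2 3 4 5 6 6
  i=7: 1 1 2 3 3 4 5 6 7 7
  i=8: 1 2 3 4 4 5 6 7 8 8
  i=9: 1 2 3 4 4 5 6 7 8 9
  i=10: 1 2 3 4 5 6 7 8 9 10

the unique w with this rank table is (7, 6, 8, 9, 1, 3, 4, 2, 10, 5).

|D(w)|=24, |Ess(w)|=4:

[(1, 6, 0), (4, 5, 0), (7, 2, 1), (9, 5, 4)]


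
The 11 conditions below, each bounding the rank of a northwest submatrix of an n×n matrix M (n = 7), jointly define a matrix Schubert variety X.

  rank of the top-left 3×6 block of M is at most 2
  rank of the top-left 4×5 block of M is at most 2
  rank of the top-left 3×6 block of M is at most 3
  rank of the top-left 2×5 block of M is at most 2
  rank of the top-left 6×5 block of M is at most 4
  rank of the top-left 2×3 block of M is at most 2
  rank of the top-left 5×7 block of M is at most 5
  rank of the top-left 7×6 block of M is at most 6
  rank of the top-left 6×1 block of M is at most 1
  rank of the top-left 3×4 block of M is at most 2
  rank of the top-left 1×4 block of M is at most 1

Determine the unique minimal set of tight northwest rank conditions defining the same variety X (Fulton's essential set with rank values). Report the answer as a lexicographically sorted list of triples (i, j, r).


Rank table r_w(7×7) implied by the 11 constraints:

  1, 1, 1, 1, 1, 1, 1
  1, 2, 2, 2, 2, 2, 2
  1, 2, 2, 2, 2, 2, 3
  1, 2, 2, 2, 2, 3, 4
  1, 2, 3, 3, 3, 4, 5
  1, 2, 3, 4, 4, 5, 6
  1, 2, 3, 4, 5, 6, 7

hence w(1..7) = (1, 2, 7, 6, 3, 4, 5).

Rothe diagram D(w) (7 cells), 2 SE-corners (essential conditions):

[(3, 6, 2), (4, 5, 2)]


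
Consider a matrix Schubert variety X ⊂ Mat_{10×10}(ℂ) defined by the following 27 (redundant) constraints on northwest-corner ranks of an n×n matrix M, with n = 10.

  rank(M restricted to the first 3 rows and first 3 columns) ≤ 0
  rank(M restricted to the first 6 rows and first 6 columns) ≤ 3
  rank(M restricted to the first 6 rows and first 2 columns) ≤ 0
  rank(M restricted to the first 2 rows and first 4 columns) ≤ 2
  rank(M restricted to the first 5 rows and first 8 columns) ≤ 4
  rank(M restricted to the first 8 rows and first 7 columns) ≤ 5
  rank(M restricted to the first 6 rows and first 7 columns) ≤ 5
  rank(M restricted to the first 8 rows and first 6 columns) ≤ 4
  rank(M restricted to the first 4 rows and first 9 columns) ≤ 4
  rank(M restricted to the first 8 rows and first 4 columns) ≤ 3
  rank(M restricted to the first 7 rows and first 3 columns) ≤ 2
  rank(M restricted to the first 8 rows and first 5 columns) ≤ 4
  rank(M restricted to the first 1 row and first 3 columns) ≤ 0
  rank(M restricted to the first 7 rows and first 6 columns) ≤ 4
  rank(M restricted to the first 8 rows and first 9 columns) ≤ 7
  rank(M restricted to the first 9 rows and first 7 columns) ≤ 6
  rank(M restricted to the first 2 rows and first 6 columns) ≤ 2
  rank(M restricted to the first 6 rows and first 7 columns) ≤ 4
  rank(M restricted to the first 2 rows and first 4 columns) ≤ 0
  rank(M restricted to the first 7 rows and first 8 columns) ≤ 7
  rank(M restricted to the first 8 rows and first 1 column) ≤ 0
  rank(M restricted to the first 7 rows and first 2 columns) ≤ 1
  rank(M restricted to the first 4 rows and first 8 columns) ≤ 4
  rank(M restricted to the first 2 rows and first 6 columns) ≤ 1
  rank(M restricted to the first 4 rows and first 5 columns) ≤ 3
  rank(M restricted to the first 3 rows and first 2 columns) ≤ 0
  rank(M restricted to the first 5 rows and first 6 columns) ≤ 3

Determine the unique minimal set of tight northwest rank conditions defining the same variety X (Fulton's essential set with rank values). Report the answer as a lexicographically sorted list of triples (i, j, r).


Rank table r_w(10×10) implied by the 27 constraints:

  i=1: 0, 0, 0, 0, 1, 1, 1, 1, 1, 1
  i=2: 0, 0, 0, 0, 1, 1, 2, 2, 2, 2
  i=3: 0, 0, 0, 1, 2, 2, 3, 3, 3, 3
  i=4: 0, 0, 1, 2, 3, 3, 4, 4, 4, 4
  i=5: 0, 0, 1, 2, 3, 3, 4, 4, 5, 5
  i=6: 0, 0, 1, 2, 3, 3, 4, 5, 6, 6
  i=7: 0, 1, 2, 3, 4, 4, 5, 6, 7, 7
  i=8: 0, 1, 2, 3, 4, 4, 5, 6, 7, 8
  i=9: 1, 2, 3, 4, 5, 5, 6, 7, 8, 9
  i=10: 1, 2, 3, 4, 5, 6, 7, 8, 9, 10

so w = (5, 7, 4, 3, 9, 8, 2, 10, 1, 6).

Rothe diagram D(w) (24 cells), 8 SE-corners (essential conditions):

[(2, 4, 0), (2, 6, 1), (3, 3, 0), (5, 8, 4), (6, 2, 0), (6, 6, 3), (8, 1, 0), (8, 6, 4)]
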